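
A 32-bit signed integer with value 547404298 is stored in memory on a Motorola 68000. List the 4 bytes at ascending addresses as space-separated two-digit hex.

547404298 in hexadecimal, padded to 32 bits, is 0x20A0BA0A.
Split into bytes (most-significant first): 20 A0 BA 0A.
In big-endian order the high byte comes first in memory.
So the memory order matches the most-significant-first order: 20 A0 BA 0A.

20 A0 BA 0A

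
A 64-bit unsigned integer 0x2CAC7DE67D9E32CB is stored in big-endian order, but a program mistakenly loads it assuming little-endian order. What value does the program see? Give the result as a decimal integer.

Stored big-endian, the bytes at ascending addresses are 2C AC 7D E6 7D 9E 32 CB.
Read back as little-endian, the first byte is least significant, giving 0xCB329E7DE67DAC2C.
0xCB329E7DE67DAC2C = 14641939602110000172.

14641939602110000172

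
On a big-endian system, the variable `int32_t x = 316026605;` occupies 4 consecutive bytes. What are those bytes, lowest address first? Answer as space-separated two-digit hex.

12 D6 2E ED

316026605 in hexadecimal, padded to 32 bits, is 0x12D62EED.
Split into bytes (most-significant first): 12 D6 2E ED.
In big-endian order the high byte comes first in memory.
So the memory order matches the most-significant-first order: 12 D6 2E ED.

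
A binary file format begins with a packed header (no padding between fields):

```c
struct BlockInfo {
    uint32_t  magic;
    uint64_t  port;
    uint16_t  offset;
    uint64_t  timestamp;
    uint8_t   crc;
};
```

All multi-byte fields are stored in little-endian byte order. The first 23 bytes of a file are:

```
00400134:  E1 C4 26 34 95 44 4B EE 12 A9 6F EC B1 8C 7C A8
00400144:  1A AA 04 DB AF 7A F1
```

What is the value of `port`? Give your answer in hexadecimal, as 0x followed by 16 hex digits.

0xEC6FA912EE4B4495

`port` follows `magic` (4 bytes), so it starts at byte offset 4 and occupies 8 bytes.
Bytes at offsets 4..11: 95 44 4B EE 12 A9 6F EC.
Little-endian: lowest address holds the least-significant byte.
Reassemble most-significant byte first: EC 6F A9 12 EE 4B 44 95 → 0xEC6FA912EE4B4495.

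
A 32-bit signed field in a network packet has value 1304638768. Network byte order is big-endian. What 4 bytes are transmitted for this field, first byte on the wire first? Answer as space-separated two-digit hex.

1304638768 in hexadecimal, padded to 32 bits, is 0x4DC33530.
Split into bytes (most-significant first): 4D C3 35 30.
Big-endian: lowest address holds the most-significant byte.
So the memory order matches the most-significant-first order: 4D C3 35 30.

4D C3 35 30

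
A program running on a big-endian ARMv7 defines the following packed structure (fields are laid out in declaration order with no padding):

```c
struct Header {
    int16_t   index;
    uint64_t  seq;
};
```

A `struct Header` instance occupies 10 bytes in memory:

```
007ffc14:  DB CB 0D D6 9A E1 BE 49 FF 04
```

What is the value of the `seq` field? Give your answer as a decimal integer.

997154661859983108

`seq` follows `index` (2 bytes), so it starts at byte offset 2 and occupies 8 bytes.
Bytes at offsets 2..9: 0D D6 9A E1 BE 49 FF 04.
Big-endian stores the most-significant byte at the lowest address.
The bytes are already most-significant first: 0x0DD69AE1BE49FF04.
0x0DD69AE1BE49FF04 = 997154661859983108.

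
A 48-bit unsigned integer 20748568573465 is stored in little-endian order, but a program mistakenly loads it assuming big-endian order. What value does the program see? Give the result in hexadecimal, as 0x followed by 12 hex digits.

20748568573465 in 48-bit hexadecimal is 0x12DEE70F3619.
Stored little-endian, the bytes at ascending addresses are 19 36 0F E7 DE 12.
Read back as big-endian, the last byte is least significant, giving 0x19360FE7DE12.

0x19360FE7DE12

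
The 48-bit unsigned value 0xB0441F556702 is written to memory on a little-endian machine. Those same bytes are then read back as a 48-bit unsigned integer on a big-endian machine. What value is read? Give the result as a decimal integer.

Stored little-endian, the bytes at ascending addresses are 02 67 55 1F 44 B0.
Read back as big-endian, the last byte is least significant, giving 0x0267551F44B0.
0x0267551F44B0 = 2642832999600.

2642832999600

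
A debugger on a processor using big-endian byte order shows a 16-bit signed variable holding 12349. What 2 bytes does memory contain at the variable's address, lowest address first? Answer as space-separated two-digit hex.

30 3D

12349 in hexadecimal, padded to 16 bits, is 0x303D.
Split into bytes (most-significant first): 30 3D.
Big-endian: lowest address holds the most-significant byte.
So the memory order matches the most-significant-first order: 30 3D.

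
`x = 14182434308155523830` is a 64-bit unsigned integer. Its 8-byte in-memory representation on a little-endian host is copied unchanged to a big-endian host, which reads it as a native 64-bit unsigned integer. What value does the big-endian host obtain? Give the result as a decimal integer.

17745005567230923460

14182434308155523830 in 64-bit hexadecimal is 0xC4D220DC8BEC42F6.
Stored little-endian, the bytes at ascending addresses are F6 42 EC 8B DC 20 D2 C4.
Read back as big-endian, the last byte is least significant, giving 0xF642EC8BDC20D2C4.
0xF642EC8BDC20D2C4 = 17745005567230923460.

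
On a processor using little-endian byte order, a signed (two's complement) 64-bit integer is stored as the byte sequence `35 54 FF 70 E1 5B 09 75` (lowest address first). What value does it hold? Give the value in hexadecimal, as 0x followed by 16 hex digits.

Little-endian stores the least-significant byte at the lowest address.
Reassemble most-significant byte first: 75 09 5B E1 70 FF 54 35 → 0x75095BE170FF5435.

0x75095BE170FF5435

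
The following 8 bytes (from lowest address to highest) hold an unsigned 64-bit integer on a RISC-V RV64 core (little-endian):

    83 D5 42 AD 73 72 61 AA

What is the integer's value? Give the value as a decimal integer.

Little-endian stores the least-significant byte at the lowest address.
Reassemble most-significant byte first: AA 61 72 73 AD 42 D5 83 → 0xAA617273AD42D583.
0xAA617273AD42D583 = 12277219900342326659.

12277219900342326659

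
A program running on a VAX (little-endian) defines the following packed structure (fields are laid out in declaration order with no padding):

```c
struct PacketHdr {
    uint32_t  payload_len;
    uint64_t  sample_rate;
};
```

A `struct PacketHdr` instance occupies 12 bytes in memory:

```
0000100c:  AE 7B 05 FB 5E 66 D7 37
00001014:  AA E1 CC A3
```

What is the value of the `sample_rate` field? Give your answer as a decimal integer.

`sample_rate` follows `payload_len` (4 bytes), so it starts at byte offset 4 and occupies 8 bytes.
Bytes at offsets 4..11: 5E 66 D7 37 AA E1 CC A3.
Little-endian stores the least-significant byte at the lowest address.
Reassemble most-significant byte first: A3 CC E1 AA 37 D7 66 5E → 0xA3CCE1AA37D7665E.
0xA3CCE1AA37D7665E = 11803056844628780638.

11803056844628780638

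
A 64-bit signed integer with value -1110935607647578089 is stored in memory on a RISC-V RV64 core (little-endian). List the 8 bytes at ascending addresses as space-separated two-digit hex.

17 58 D5 69 F3 29 95 F0

Two's complement of -1110935607647578089 in 64 bits: 1110935607647578089 = 0x0F6AD60C962AA7E9; invert → 0xF09529F369D55816; add 1 → 0xF09529F369D55817.
Split into bytes (most-significant first): F0 95 29 F3 69 D5 58 17.
In little-endian order the low byte comes first in memory.
So at ascending addresses the bytes are 17 58 D5 69 F3 29 95 F0.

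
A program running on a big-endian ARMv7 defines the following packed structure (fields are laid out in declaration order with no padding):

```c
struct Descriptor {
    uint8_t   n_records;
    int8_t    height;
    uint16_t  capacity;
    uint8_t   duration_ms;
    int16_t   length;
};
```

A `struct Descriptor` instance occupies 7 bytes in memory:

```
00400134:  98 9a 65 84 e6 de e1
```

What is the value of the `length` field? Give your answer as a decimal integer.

-8479

`length` follows `n_records` (1 B), `height` (1 B), `capacity` (2 B), `duration_ms` (1 B), so it starts at offset 1 + 1 + 2 + 1 = 5 and occupies 2 bytes.
Bytes at offsets 5..6: DE E1.
Big-endian: lowest address holds the most-significant byte.
The bytes are already most-significant first: 0xDEE1.
Top bit is set, so as a signed 16-bit value this is 0xDEE1 − 2^16 = -8479.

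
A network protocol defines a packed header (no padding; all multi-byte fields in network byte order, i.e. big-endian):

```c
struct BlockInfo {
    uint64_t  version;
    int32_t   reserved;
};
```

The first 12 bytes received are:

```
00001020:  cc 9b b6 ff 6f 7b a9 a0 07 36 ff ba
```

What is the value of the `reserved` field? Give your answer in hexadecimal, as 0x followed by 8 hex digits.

`reserved` follows `version` (8 bytes), so it starts at byte offset 8 and occupies 4 bytes.
Bytes at offsets 8..11: 07 36 FF BA.
Big-endian: lowest address holds the most-significant byte.
The bytes are already most-significant first: 0x0736FFBA.

0x0736FFBA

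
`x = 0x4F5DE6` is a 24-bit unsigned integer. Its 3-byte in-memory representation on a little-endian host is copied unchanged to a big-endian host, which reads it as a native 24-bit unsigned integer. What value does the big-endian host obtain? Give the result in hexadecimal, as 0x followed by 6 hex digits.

0xE65D4F

Stored little-endian, the bytes at ascending addresses are E6 5D 4F.
Read back as big-endian, the last byte is least significant, giving 0xE65D4F.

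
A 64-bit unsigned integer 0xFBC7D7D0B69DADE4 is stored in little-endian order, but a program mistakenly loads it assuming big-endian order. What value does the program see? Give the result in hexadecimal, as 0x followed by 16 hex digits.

0xE4AD9DB6D0D7C7FB

Stored little-endian, the bytes at ascending addresses are E4 AD 9D B6 D0 D7 C7 FB.
Read back as big-endian, the last byte is least significant, giving 0xE4AD9DB6D0D7C7FB.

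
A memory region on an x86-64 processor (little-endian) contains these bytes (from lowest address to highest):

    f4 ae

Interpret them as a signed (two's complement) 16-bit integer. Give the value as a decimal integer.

Little-endian: lowest address holds the least-significant byte.
Reassemble most-significant byte first: AE F4 → 0xAEF4.
Top bit is set, so as a signed 16-bit value this is 0xAEF4 − 2^16 = -20748.

-20748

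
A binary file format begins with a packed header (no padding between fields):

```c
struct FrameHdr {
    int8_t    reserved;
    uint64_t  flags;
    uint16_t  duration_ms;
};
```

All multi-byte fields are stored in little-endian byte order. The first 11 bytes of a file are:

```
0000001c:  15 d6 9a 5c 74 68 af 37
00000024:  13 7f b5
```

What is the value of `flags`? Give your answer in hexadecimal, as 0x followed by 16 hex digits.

`flags` follows `reserved` (1 byte), so it starts at byte offset 1 and occupies 8 bytes.
Bytes at offsets 1..8: D6 9A 5C 74 68 AF 37 13.
In little-endian order the low byte comes first in memory.
Reassemble most-significant byte first: 13 37 AF 68 74 5C 9A D6 → 0x1337AF68745C9AD6.

0x1337AF68745C9AD6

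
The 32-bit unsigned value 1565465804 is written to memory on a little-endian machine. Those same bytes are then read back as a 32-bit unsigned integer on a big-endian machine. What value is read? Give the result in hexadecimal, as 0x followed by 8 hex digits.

0xCC1C4F5D

1565465804 in 32-bit hexadecimal is 0x5D4F1CCC.
Stored little-endian, the bytes at ascending addresses are CC 1C 4F 5D.
Read back as big-endian, the last byte is least significant, giving 0xCC1C4F5D.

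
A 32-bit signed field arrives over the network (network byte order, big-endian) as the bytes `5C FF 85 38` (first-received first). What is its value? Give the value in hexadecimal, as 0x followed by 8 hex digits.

0x5CFF8538

Big-endian stores the most-significant byte at the lowest address.
The bytes are already most-significant first: 0x5CFF8538.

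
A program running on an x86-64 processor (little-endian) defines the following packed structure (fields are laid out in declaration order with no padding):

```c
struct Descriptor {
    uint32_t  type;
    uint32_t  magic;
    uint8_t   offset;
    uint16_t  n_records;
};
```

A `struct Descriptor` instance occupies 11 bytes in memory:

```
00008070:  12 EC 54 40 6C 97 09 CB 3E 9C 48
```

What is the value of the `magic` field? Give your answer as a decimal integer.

3406403436

`magic` follows `type` (4 bytes), so it starts at byte offset 4 and occupies 4 bytes.
Bytes at offsets 4..7: 6C 97 09 CB.
Little-endian stores the least-significant byte at the lowest address.
Reassemble most-significant byte first: CB 09 97 6C → 0xCB09976C.
0xCB09976C = 3406403436.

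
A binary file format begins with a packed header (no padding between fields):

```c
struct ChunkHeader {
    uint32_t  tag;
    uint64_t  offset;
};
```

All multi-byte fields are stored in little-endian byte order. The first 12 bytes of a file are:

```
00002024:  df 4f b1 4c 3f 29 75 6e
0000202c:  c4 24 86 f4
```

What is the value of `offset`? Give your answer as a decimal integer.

17619811018219006271

`offset` follows `tag` (4 bytes), so it starts at byte offset 4 and occupies 8 bytes.
Bytes at offsets 4..11: 3F 29 75 6E C4 24 86 F4.
Little-endian: lowest address holds the least-significant byte.
Reassemble most-significant byte first: F4 86 24 C4 6E 75 29 3F → 0xF48624C46E75293F.
0xF48624C46E75293F = 17619811018219006271.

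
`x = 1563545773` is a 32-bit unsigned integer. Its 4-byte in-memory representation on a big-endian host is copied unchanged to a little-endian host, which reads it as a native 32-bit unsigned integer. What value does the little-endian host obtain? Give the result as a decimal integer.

1563545773 in 32-bit hexadecimal is 0x5D31D0AD.
Stored big-endian, the bytes at ascending addresses are 5D 31 D0 AD.
Read back as little-endian, the first byte is least significant, giving 0xADD0315D.
0xADD0315D = 2916102493.

2916102493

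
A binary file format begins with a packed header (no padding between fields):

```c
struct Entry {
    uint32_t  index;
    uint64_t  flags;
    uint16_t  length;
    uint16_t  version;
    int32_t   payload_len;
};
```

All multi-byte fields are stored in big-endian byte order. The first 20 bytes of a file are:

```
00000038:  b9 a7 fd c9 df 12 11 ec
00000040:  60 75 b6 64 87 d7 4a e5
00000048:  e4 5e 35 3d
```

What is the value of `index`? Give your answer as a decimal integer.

`index` is the first field, at byte offset 0, occupying 4 bytes.
Bytes at offsets 0..3: B9 A7 FD C9.
In big-endian order the high byte comes first in memory.
The bytes are already most-significant first: 0xB9A7FDC9.
0xB9A7FDC9 = 3114794441.

3114794441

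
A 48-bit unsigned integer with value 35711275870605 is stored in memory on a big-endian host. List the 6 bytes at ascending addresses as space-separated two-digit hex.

20 7A AD E9 A9 8D

35711275870605 in hexadecimal, padded to 48 bits, is 0x207AADE9A98D.
Split into bytes (most-significant first): 20 7A AD E9 A9 8D.
Big-endian stores the most-significant byte at the lowest address.
So the memory order matches the most-significant-first order: 20 7A AD E9 A9 8D.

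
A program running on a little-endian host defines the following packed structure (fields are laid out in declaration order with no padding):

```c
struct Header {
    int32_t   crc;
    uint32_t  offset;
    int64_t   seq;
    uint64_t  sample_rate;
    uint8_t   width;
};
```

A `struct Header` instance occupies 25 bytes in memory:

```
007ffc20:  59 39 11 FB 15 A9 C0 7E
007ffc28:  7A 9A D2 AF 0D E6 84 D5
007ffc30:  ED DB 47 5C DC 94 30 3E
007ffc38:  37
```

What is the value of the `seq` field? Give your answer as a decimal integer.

`seq` follows `crc` (4 B), `offset` (4 B), so it starts at offset 4 + 4 = 8 and occupies 8 bytes.
Bytes at offsets 8..15: 7A 9A D2 AF 0D E6 84 D5.
Little-endian: lowest address holds the least-significant byte.
Reassemble most-significant byte first: D5 84 E6 0D AF D2 9A 7A → 0xD584E60DAFD29A7A.
Top bit is set, so as a signed 64-bit value this is 0xD584E60DAFD29A7A − 2^64 = -3061068900246316422.

-3061068900246316422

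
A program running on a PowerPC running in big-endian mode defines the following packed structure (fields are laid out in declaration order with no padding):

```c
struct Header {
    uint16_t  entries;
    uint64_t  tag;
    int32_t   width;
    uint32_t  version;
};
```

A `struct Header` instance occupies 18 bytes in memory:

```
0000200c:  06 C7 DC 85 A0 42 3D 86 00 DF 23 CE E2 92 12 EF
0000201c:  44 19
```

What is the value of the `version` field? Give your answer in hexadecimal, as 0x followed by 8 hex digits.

`version` follows `entries` (2 B), `tag` (8 B), `width` (4 B), so it starts at offset 2 + 8 + 4 = 14 and occupies 4 bytes.
Bytes at offsets 14..17: 12 EF 44 19.
Big-endian: lowest address holds the most-significant byte.
The bytes are already most-significant first: 0x12EF4419.

0x12EF4419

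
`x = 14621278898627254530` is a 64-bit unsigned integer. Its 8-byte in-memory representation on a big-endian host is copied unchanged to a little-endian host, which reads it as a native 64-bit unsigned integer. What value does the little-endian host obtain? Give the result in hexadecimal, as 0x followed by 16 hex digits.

14621278898627254530 in 64-bit hexadecimal is 0xCAE937B102979902.
Stored big-endian, the bytes at ascending addresses are CA E9 37 B1 02 97 99 02.
Read back as little-endian, the first byte is least significant, giving 0x02999702B137E9CA.

0x02999702B137E9CA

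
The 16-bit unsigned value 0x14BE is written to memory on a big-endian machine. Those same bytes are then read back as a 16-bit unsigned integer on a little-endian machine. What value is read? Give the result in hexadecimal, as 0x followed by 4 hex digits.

Stored big-endian, the bytes at ascending addresses are 14 BE.
Read back as little-endian, the first byte is least significant, giving 0xBE14.

0xBE14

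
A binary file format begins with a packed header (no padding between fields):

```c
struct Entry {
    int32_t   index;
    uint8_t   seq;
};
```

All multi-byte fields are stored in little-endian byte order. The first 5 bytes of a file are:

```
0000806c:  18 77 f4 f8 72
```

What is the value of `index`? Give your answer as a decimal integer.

`index` is the first field, at byte offset 0, occupying 4 bytes.
Bytes at offsets 0..3: 18 77 F4 F8.
Little-endian: lowest address holds the least-significant byte.
Reassemble most-significant byte first: F8 F4 77 18 → 0xF8F47718.
Top bit is set, so as a signed 32-bit value this is 0xF8F47718 − 2^32 = -118196456.

-118196456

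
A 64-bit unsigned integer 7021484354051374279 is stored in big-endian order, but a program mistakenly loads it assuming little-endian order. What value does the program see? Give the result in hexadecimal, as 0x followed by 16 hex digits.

0xC7FC318FD1527161

7021484354051374279 in 64-bit hexadecimal is 0x617152D18F31FCC7.
Stored big-endian, the bytes at ascending addresses are 61 71 52 D1 8F 31 FC C7.
Read back as little-endian, the first byte is least significant, giving 0xC7FC318FD1527161.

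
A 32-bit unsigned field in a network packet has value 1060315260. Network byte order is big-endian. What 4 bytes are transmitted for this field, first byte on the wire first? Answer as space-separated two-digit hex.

1060315260 in hexadecimal, padded to 32 bits, is 0x3F33207C.
Split into bytes (most-significant first): 3F 33 20 7C.
Big-endian: lowest address holds the most-significant byte.
So the memory order matches the most-significant-first order: 3F 33 20 7C.

3F 33 20 7C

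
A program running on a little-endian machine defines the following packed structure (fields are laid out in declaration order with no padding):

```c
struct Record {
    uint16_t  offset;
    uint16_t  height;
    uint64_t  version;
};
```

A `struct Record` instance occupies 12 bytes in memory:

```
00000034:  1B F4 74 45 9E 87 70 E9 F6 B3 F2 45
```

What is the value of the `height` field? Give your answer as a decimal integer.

17780

`height` follows `offset` (2 bytes), so it starts at byte offset 2 and occupies 2 bytes.
Bytes at offsets 2..3: 74 45.
Little-endian stores the least-significant byte at the lowest address.
Reassemble most-significant byte first: 45 74 → 0x4574.
0x4574 = 17780.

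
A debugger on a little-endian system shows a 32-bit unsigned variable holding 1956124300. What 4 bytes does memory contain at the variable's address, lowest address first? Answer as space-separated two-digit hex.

1956124300 in hexadecimal, padded to 32 bits, is 0x7498168C.
Split into bytes (most-significant first): 74 98 16 8C.
In little-endian order the low byte comes first in memory.
So at ascending addresses the bytes are 8C 16 98 74.

8C 16 98 74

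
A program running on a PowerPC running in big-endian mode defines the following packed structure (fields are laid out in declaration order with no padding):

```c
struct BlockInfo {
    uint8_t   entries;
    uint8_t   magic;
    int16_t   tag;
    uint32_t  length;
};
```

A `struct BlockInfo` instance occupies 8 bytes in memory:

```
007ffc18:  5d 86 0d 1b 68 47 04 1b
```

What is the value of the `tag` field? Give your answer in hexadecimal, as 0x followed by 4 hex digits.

`tag` follows `entries` (1 B), `magic` (1 B), so it starts at offset 1 + 1 = 2 and occupies 2 bytes.
Bytes at offsets 2..3: 0D 1B.
Big-endian: lowest address holds the most-significant byte.
The bytes are already most-significant first: 0x0D1B.

0x0D1B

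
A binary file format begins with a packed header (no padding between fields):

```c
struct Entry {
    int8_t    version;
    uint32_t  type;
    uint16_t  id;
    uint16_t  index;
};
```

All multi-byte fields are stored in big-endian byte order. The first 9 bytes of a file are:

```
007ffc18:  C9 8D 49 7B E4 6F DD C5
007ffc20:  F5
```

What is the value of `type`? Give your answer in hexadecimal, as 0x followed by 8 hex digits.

`type` follows `version` (1 byte), so it starts at byte offset 1 and occupies 4 bytes.
Bytes at offsets 1..4: 8D 49 7B E4.
In big-endian order the high byte comes first in memory.
The bytes are already most-significant first: 0x8D497BE4.

0x8D497BE4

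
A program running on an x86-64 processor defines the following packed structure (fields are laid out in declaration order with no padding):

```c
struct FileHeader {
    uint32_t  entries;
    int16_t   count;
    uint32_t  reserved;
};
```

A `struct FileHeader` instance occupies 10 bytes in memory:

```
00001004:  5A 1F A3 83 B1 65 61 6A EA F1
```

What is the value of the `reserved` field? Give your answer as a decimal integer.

`reserved` follows `entries` (4 B), `count` (2 B), so it starts at offset 4 + 2 = 6 and occupies 4 bytes.
Bytes at offsets 6..9: 61 6A EA F1.
Little-endian stores the least-significant byte at the lowest address.
Reassemble most-significant byte first: F1 EA 6A 61 → 0xF1EA6A61.
0xF1EA6A61 = 4058671713.

4058671713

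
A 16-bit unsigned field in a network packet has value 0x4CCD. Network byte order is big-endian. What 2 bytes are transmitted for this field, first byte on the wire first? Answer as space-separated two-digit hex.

Split into bytes (most-significant first): 4C CD.
Big-endian stores the most-significant byte at the lowest address.
So the memory order matches the most-significant-first order: 4C CD.

4C CD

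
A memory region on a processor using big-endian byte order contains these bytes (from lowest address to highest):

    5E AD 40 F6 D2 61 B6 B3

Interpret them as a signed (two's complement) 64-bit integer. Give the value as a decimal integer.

In big-endian order the high byte comes first in memory.
The bytes are already most-significant first: 0x5EAD40F6D261B6B3.
0x5EAD40F6D261B6B3 = 6822180439371921075.

6822180439371921075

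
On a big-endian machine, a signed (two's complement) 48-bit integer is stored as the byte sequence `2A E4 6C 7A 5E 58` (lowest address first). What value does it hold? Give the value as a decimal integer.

47160560868952

Big-endian: lowest address holds the most-significant byte.
The bytes are already most-significant first: 0x2AE46C7A5E58.
0x2AE46C7A5E58 = 47160560868952.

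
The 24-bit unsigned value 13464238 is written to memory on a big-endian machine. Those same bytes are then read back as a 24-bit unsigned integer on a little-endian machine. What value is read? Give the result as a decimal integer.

11432653

13464238 in 24-bit hexadecimal is 0xCD72AE.
Stored big-endian, the bytes at ascending addresses are CD 72 AE.
Read back as little-endian, the first byte is least significant, giving 0xAE72CD.
0xAE72CD = 11432653.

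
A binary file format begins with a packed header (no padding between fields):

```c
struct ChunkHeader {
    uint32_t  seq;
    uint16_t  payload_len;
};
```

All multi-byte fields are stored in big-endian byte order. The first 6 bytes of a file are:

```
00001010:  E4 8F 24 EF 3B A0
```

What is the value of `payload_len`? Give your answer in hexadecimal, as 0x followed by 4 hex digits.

0x3BA0

`payload_len` follows `seq` (4 bytes), so it starts at byte offset 4 and occupies 2 bytes.
Bytes at offsets 4..5: 3B A0.
In big-endian order the high byte comes first in memory.
The bytes are already most-significant first: 0x3BA0.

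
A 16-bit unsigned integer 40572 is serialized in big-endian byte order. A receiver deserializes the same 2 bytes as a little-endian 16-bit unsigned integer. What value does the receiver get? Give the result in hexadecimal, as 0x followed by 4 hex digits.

40572 in 16-bit hexadecimal is 0x9E7C.
Stored big-endian, the bytes at ascending addresses are 9E 7C.
Read back as little-endian, the first byte is least significant, giving 0x7C9E.

0x7C9E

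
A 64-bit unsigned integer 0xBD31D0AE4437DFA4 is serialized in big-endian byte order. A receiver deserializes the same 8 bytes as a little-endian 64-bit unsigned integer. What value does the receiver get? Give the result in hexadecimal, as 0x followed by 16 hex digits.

Stored big-endian, the bytes at ascending addresses are BD 31 D0 AE 44 37 DF A4.
Read back as little-endian, the first byte is least significant, giving 0xA4DF3744AED031BD.

0xA4DF3744AED031BD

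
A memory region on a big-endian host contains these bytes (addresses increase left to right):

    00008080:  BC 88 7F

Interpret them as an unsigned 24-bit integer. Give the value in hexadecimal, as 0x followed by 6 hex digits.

0xBC887F

Big-endian stores the most-significant byte at the lowest address.
The bytes are already most-significant first: 0xBC887F.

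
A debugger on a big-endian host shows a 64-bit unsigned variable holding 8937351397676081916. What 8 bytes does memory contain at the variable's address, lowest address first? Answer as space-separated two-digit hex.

7C 07 D9 BE 7B 52 E2 FC

8937351397676081916 in hexadecimal, padded to 64 bits, is 0x7C07D9BE7B52E2FC.
Split into bytes (most-significant first): 7C 07 D9 BE 7B 52 E2 FC.
Big-endian stores the most-significant byte at the lowest address.
So the memory order matches the most-significant-first order: 7C 07 D9 BE 7B 52 E2 FC.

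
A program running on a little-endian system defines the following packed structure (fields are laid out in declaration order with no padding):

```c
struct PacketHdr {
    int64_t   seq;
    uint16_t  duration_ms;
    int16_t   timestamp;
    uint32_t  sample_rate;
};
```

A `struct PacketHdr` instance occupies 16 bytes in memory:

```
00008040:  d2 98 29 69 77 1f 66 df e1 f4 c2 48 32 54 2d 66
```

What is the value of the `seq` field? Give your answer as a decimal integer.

-2349155557901231918

`seq` is the first field, at byte offset 0, occupying 8 bytes.
Bytes at offsets 0..7: D2 98 29 69 77 1F 66 DF.
Little-endian stores the least-significant byte at the lowest address.
Reassemble most-significant byte first: DF 66 1F 77 69 29 98 D2 → 0xDF661F77692998D2.
Top bit is set, so as a signed 64-bit value this is 0xDF661F77692998D2 − 2^64 = -2349155557901231918.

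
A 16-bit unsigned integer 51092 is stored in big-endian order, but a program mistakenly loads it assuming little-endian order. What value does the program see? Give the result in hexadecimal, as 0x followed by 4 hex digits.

51092 in 16-bit hexadecimal is 0xC794.
Stored big-endian, the bytes at ascending addresses are C7 94.
Read back as little-endian, the first byte is least significant, giving 0x94C7.

0x94C7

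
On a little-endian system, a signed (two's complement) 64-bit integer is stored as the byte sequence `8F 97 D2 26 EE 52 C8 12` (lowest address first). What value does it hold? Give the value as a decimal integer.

1353422870831863695

Little-endian: lowest address holds the least-significant byte.
Reassemble most-significant byte first: 12 C8 52 EE 26 D2 97 8F → 0x12C852EE26D2978F.
0x12C852EE26D2978F = 1353422870831863695.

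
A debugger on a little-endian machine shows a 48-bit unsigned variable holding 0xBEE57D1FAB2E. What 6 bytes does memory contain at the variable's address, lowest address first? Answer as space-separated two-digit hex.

2E AB 1F 7D E5 BE

Split into bytes (most-significant first): BE E5 7D 1F AB 2E.
In little-endian order the low byte comes first in memory.
So at ascending addresses the bytes are 2E AB 1F 7D E5 BE.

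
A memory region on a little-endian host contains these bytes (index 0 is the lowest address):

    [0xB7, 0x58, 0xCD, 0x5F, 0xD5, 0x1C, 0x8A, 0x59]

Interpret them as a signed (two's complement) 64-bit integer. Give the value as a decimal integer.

In little-endian order the low byte comes first in memory.
Reassemble most-significant byte first: 59 8A 1C D5 5F CD 58 B7 → 0x598A1CD55FCD58B7.
0x598A1CD55FCD58B7 = 6452001118922561719.

6452001118922561719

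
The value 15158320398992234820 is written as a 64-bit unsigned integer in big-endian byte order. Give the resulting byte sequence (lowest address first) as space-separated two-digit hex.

D2 5D 2C 17 35 7D 59 44

15158320398992234820 in hexadecimal, padded to 64 bits, is 0xD25D2C17357D5944.
Split into bytes (most-significant first): D2 5D 2C 17 35 7D 59 44.
Big-endian: lowest address holds the most-significant byte.
So the memory order matches the most-significant-first order: D2 5D 2C 17 35 7D 59 44.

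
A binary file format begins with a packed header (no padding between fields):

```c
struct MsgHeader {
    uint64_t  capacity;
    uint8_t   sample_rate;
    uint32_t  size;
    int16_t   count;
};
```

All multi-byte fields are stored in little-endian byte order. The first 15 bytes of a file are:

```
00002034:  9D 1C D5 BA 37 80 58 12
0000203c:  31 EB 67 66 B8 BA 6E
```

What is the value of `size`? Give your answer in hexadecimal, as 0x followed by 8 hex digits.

`size` follows `capacity` (8 B), `sample_rate` (1 B), so it starts at offset 8 + 1 = 9 and occupies 4 bytes.
Bytes at offsets 9..12: EB 67 66 B8.
Little-endian: lowest address holds the least-significant byte.
Reassemble most-significant byte first: B8 66 67 EB → 0xB86667EB.

0xB86667EB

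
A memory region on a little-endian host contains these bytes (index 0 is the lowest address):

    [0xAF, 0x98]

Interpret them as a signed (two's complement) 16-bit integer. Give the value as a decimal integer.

-26449

Little-endian: lowest address holds the least-significant byte.
Reassemble most-significant byte first: 98 AF → 0x98AF.
Top bit is set, so as a signed 16-bit value this is 0x98AF − 2^16 = -26449.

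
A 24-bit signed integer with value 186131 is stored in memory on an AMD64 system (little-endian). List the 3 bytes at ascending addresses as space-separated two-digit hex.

186131 in hexadecimal, padded to 24 bits, is 0x02D713.
Split into bytes (most-significant first): 02 D7 13.
Little-endian: lowest address holds the least-significant byte.
So at ascending addresses the bytes are 13 D7 02.

13 D7 02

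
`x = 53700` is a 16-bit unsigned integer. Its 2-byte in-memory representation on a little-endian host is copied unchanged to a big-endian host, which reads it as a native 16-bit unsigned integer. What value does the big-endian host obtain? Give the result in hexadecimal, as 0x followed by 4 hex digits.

53700 in 16-bit hexadecimal is 0xD1C4.
Stored little-endian, the bytes at ascending addresses are C4 D1.
Read back as big-endian, the last byte is least significant, giving 0xC4D1.

0xC4D1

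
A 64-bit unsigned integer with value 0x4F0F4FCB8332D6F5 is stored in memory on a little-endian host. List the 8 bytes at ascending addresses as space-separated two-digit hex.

F5 D6 32 83 CB 4F 0F 4F

Split into bytes (most-significant first): 4F 0F 4F CB 83 32 D6 F5.
Little-endian stores the least-significant byte at the lowest address.
So at ascending addresses the bytes are F5 D6 32 83 CB 4F 0F 4F.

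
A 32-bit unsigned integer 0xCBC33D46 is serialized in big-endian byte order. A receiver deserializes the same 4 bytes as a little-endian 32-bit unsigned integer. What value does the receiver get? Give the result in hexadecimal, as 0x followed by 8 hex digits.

Stored big-endian, the bytes at ascending addresses are CB C3 3D 46.
Read back as little-endian, the first byte is least significant, giving 0x463DC3CB.

0x463DC3CB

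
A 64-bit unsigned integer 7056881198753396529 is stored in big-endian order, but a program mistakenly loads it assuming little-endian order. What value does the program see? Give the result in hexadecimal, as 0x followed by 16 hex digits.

0x3137D4B10F14EF61

7056881198753396529 in 64-bit hexadecimal is 0x61EF140FB1D43731.
Stored big-endian, the bytes at ascending addresses are 61 EF 14 0F B1 D4 37 31.
Read back as little-endian, the first byte is least significant, giving 0x3137D4B10F14EF61.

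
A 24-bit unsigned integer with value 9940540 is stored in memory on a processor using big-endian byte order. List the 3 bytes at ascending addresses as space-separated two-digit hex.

9940540 in hexadecimal, padded to 24 bits, is 0x97AE3C.
Split into bytes (most-significant first): 97 AE 3C.
Big-endian stores the most-significant byte at the lowest address.
So the memory order matches the most-significant-first order: 97 AE 3C.

97 AE 3C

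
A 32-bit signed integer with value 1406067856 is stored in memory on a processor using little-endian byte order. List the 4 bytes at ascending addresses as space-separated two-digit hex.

90 E4 CE 53

1406067856 in hexadecimal, padded to 32 bits, is 0x53CEE490.
Split into bytes (most-significant first): 53 CE E4 90.
Little-endian: lowest address holds the least-significant byte.
So at ascending addresses the bytes are 90 E4 CE 53.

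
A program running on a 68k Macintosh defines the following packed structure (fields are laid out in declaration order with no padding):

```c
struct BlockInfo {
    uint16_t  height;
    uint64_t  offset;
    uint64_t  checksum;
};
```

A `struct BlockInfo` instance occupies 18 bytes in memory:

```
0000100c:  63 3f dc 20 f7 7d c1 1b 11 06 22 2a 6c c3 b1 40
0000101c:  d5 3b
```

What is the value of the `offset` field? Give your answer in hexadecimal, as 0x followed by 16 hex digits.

0xDC20F77DC11B1106

`offset` follows `height` (2 bytes), so it starts at byte offset 2 and occupies 8 bytes.
Bytes at offsets 2..9: DC 20 F7 7D C1 1B 11 06.
Big-endian stores the most-significant byte at the lowest address.
The bytes are already most-significant first: 0xDC20F77DC11B1106.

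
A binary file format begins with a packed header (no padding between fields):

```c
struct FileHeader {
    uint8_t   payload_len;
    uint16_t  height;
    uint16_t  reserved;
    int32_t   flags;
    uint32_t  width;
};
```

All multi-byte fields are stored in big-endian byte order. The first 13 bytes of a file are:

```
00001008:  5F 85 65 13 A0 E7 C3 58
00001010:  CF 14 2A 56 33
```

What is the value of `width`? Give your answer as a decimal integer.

`width` follows `payload_len` (1 B), `height` (2 B), `reserved` (2 B), `flags` (4 B), so it starts at offset 1 + 2 + 2 + 4 = 9 and occupies 4 bytes.
Bytes at offsets 9..12: 14 2A 56 33.
Big-endian stores the most-significant byte at the lowest address.
The bytes are already most-significant first: 0x142A5633.
0x142A5633 = 338318899.

338318899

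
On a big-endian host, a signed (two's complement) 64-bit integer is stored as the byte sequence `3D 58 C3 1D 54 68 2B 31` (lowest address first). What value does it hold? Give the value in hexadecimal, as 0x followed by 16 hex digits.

0x3D58C31D54682B31

Big-endian: lowest address holds the most-significant byte.
The bytes are already most-significant first: 0x3D58C31D54682B31.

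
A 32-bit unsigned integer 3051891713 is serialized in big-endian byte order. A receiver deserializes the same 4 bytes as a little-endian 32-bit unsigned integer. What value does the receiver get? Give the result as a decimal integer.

3051891713 in 32-bit hexadecimal is 0xB5E82C01.
Stored big-endian, the bytes at ascending addresses are B5 E8 2C 01.
Read back as little-endian, the first byte is least significant, giving 0x012CE8B5.
0x012CE8B5 = 19720373.

19720373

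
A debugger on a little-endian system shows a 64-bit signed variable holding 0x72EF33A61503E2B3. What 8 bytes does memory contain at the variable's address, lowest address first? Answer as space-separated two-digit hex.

Split into bytes (most-significant first): 72 EF 33 A6 15 03 E2 B3.
In little-endian order the low byte comes first in memory.
So at ascending addresses the bytes are B3 E2 03 15 A6 33 EF 72.

B3 E2 03 15 A6 33 EF 72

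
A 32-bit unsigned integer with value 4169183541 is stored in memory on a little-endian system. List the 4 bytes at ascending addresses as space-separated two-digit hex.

35 B1 80 F8

4169183541 in hexadecimal, padded to 32 bits, is 0xF880B135.
Split into bytes (most-significant first): F8 80 B1 35.
Little-endian stores the least-significant byte at the lowest address.
So at ascending addresses the bytes are 35 B1 80 F8.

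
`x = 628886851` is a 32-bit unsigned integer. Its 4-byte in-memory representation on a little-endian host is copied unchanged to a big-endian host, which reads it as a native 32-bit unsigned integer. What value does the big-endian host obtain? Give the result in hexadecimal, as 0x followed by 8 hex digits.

628886851 in 32-bit hexadecimal is 0x257C0D43.
Stored little-endian, the bytes at ascending addresses are 43 0D 7C 25.
Read back as big-endian, the last byte is least significant, giving 0x430D7C25.

0x430D7C25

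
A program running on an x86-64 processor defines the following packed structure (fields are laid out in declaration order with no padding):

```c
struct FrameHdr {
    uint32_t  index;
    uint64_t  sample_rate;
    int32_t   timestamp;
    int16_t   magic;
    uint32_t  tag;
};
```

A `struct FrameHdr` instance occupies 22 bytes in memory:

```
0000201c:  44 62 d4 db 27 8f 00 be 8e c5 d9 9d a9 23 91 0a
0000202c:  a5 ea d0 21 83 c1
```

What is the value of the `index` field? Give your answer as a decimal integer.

`index` is the first field, at byte offset 0, occupying 4 bytes.
Bytes at offsets 0..3: 44 62 D4 DB.
In little-endian order the low byte comes first in memory.
Reassemble most-significant byte first: DB D4 62 44 → 0xDBD46244.
0xDBD46244 = 3688129092.

3688129092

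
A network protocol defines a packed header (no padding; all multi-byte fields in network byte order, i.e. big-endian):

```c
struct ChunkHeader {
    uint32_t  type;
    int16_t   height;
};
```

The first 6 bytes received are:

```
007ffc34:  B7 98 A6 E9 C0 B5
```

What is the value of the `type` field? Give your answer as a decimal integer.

3080234729

`type` is the first field, at byte offset 0, occupying 4 bytes.
Bytes at offsets 0..3: B7 98 A6 E9.
Big-endian: lowest address holds the most-significant byte.
The bytes are already most-significant first: 0xB798A6E9.
0xB798A6E9 = 3080234729.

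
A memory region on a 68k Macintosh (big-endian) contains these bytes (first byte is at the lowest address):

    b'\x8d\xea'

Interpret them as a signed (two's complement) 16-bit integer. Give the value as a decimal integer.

Big-endian stores the most-significant byte at the lowest address.
The bytes are already most-significant first: 0x8DEA.
Top bit is set, so as a signed 16-bit value this is 0x8DEA − 2^16 = -29206.

-29206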